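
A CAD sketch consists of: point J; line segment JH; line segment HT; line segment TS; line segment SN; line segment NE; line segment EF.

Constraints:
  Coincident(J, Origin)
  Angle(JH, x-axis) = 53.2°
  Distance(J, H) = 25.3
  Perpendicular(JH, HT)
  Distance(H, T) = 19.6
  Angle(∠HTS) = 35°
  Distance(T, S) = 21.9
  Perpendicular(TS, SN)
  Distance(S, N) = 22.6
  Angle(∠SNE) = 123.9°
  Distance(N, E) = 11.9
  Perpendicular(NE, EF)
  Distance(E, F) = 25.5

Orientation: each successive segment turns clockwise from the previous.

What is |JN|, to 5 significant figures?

33.232

∠HTS = 35.0° gives TS at 178.20° from the x-axis; with |TS| = 21.9, S = (8.9604, 9.2055). TS ⟂ SN, so SN runs at 88.200°; with |SN| = 22.6, N = (9.6703, 31.794). Then |JN| = |N − J| = 33.232.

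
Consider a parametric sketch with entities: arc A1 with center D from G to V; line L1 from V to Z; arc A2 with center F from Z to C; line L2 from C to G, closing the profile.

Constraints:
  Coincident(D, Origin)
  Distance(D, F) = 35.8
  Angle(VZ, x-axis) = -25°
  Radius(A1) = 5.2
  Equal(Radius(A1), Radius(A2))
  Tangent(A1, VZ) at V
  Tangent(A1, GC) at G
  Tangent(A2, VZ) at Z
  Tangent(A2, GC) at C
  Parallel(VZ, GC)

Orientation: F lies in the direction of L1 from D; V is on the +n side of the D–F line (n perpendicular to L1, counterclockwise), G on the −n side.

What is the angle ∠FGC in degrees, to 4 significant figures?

8.264°

Tangency of A1 to both parallel lines with radius 5.2 puts V and G at D ± 5.2·n: V = (2.198, 4.713), G = (-2.198, -4.713). Equal radii place Z and C the same way about F: Z = F + 5.2·n = (34.64, -10.42), C = F − 5.2·n = (30.25, -19.84). Then cos ∠FGC = GF·GC / (|GF||GC|), giving 8.264°.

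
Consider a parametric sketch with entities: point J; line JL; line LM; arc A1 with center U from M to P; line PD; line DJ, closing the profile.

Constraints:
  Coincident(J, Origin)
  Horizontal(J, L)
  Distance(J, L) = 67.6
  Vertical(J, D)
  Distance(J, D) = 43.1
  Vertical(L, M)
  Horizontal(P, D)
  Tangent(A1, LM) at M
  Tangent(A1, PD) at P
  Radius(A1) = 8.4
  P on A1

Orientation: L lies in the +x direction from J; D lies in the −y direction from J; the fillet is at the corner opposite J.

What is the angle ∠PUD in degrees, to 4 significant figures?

81.92°

The virtual corner opposite J is at (67.60, -43.10). Tangency of A1 to LM means the radius UM is perpendicular to LM and the tangent condition forces UP to be normal to PD, with radius 8.4, so the center U sits 8.4 in from both sides at U = (59.20, -34.70). That places the tangent points at M = (67.60, -34.70) on LM and P = (59.20, -43.10) on PD. Then cos ∠PUD = UP·UD / (|UP||UD|), giving 81.92°.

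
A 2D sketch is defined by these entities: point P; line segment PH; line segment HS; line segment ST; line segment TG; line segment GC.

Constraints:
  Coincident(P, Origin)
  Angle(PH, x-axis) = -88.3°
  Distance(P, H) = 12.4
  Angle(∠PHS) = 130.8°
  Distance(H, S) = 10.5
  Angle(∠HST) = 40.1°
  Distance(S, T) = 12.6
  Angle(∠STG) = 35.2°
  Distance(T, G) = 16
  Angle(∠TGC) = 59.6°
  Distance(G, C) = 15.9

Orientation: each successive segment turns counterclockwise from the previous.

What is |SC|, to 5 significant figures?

6.8629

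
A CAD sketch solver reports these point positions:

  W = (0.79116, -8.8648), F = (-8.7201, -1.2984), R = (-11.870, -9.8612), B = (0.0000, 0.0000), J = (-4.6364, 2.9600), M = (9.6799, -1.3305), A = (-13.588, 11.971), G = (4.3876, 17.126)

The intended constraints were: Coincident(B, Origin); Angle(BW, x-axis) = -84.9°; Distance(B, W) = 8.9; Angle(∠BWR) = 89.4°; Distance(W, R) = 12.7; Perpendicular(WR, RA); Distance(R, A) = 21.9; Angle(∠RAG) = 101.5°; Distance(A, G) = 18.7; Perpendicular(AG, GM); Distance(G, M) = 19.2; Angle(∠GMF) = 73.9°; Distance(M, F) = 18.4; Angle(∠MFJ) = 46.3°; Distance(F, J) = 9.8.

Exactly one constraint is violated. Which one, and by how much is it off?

Distance(F, J) = 9.8 — off by 3.90.

B = (0.00, 0.00) ✓; BW at -84.90° ✓; |BW| = 8.900 ✓; ∠BWR = 89.40° ✓; |WR| = 12.70 ✓; ∠(WR, RA) = 90.00° ✓; |RA| = 21.90 ✓; ∠RAG = 101.5° ✓; |AG| = 18.70 ✓; ∠(AG, GM) = 90.00° ✓; |GM| = 19.20 ✓; ∠GMF = 73.90° ✓; |MF| = 18.40 ✓; ∠MFJ = 46.30° ✓; |FJ| = 5.900 ✗.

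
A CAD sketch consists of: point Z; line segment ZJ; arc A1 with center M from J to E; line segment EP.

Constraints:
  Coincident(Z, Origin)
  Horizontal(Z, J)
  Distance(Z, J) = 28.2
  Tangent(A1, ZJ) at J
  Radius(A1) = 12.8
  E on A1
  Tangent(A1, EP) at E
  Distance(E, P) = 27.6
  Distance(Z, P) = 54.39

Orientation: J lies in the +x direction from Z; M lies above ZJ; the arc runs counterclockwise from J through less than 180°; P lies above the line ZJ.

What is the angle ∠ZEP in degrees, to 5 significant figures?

96.974°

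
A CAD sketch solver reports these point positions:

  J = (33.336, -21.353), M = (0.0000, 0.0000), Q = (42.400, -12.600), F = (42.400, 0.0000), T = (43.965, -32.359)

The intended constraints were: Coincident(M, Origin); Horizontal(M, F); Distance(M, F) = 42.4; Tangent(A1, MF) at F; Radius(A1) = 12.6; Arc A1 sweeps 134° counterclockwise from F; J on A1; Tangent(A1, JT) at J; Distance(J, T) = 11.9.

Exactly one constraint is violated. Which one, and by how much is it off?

Distance(J, T) = 11.9 — off by 3.40.

M = (0.00, 0.00) ✓; M.y = 0.00, F.y = 0.00 ✓; |MF| = 42.40 ✓; ∠(QF, FM) = 90.00° ✓; |QF| = 12.60 ✓; bearing(Q→J) − bearing(Q→F) = 134.0° ✓; |QJ| = 12.60 ✓; ∠(QJ, JT) = 90.00° ✓; |JT| = 15.30 ✗.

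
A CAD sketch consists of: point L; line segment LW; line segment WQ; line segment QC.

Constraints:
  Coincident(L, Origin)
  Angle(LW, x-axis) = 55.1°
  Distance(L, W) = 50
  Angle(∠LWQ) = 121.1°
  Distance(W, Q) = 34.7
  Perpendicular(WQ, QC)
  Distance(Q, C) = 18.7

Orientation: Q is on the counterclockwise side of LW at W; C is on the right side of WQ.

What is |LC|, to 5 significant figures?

86.298

L is at the origin; LW runs at 55.1° with length 50.0, so W = 50.0·(cos 55.1°, sin 55.1°) = (28.607, 41.008). ∠LWQ = 121.1°, so WQ runs at 55.1° + (180° − 121.1°) = 114.00° from the x-axis; with |WQ| = 34.7, Q = W + 34.7·(cos 114.00°, sin 114.00°) = (14.494, 72.708). WQ is perpendicular to QC; with |QC| = 18.7 on the right of WQ, C = Q + 18.7·(0.91355, 0.40674) = (31.577, 80.314). Then |LC| = |C − L| = 86.298.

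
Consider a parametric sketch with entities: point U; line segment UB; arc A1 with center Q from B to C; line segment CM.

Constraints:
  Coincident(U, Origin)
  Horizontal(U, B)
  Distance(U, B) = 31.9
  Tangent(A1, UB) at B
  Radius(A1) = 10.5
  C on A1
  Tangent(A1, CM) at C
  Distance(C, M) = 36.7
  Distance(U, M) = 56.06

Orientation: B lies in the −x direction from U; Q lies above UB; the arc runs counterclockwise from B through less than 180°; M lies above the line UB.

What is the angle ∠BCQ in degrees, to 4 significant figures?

39.84°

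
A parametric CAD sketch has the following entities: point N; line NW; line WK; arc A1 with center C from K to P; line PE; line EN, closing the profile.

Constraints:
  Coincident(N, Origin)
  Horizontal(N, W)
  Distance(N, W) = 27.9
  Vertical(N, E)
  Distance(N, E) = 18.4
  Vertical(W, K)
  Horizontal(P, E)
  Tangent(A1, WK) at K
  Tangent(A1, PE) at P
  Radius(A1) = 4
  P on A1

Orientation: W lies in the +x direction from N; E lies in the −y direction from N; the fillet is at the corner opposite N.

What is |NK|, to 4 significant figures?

31.40

The virtual corner opposite N is at (27.90, -18.40). Tangency of A1 to WK means the radius CK is perpendicular to WK and the tangent condition forces CP to be normal to PE, with radius 4.0, so the center C sits 4.0 in from both sides at C = (23.90, -14.40). That places the tangent points at K = (27.90, -14.40) on WK and P = (23.90, -18.40) on PE. Then |NK| = |K − N| = 31.40.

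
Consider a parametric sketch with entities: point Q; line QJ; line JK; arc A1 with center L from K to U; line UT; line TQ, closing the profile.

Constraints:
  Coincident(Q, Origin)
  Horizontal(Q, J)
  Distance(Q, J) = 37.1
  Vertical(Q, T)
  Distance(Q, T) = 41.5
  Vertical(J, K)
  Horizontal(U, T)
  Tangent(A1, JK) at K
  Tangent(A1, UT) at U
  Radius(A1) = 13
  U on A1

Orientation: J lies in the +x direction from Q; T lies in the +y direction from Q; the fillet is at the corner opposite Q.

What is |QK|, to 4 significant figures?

46.78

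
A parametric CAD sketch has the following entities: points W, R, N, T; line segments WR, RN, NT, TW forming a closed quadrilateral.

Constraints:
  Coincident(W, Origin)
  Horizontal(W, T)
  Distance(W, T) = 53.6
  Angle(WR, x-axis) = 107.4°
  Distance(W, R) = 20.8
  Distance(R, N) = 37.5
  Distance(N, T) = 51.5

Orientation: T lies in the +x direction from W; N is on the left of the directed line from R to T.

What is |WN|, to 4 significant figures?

48.45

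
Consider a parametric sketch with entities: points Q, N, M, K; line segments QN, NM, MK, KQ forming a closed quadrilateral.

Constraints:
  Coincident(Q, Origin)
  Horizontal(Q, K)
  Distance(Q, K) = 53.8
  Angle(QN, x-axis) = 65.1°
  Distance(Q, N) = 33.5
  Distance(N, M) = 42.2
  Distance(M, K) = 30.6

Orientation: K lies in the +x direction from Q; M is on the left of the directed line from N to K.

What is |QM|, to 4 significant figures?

64.03

Checks: |NM| = 42.20 ✓; |MK| = 30.60 ✓.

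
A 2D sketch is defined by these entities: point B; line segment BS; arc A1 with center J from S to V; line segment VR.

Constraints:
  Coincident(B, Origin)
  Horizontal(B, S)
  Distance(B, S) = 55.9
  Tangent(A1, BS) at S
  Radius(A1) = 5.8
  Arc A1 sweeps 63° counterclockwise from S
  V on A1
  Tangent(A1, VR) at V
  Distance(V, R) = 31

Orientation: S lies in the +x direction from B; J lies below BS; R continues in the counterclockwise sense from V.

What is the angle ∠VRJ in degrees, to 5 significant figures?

10.597°

B is at the origin; BS is horizontal with |BS| = 55.9 and S on the +x side, so S = (55.900, 0.0000). Since A1 is tangent to BS there, JS ⟂ BS, so J = S + (0, -5.8) = (55.900, -5.8000). On A1, S sits at bearing 90° from J; a 63° counterclockwise sweep puts V at bearing 153°, so V = J + 5.8·(cos 153°, sin 153°) = (50.732, -3.1669). Tangency of A1 to VR means the radius JV is perpendicular to VR, so VR runs along (−sin 153°, cos 153°); with |VR| = 31.0, R = (36.658, -30.788). Then cos ∠VRJ = RV·RJ / (|RV||RJ|), giving 10.597°.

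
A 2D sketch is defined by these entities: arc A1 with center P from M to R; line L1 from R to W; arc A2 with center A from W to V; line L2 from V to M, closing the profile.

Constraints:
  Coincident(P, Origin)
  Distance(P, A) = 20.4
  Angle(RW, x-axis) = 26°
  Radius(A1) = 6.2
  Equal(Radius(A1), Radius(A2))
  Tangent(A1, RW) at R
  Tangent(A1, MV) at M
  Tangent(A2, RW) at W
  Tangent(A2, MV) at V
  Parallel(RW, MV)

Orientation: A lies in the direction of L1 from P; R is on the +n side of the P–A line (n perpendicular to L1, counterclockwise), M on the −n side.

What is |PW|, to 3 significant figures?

21.3

The slot axis is L1's direction at 26.0°, so u = (cos 26.0°, sin 26.0°) = (0.899, 0.438) and n = (−sin 26.0°, cos 26.0°) = (-0.438, 0.899). P is at the origin and A lies 20.4 along u from P, so A = 20.4·u = (18.3, 8.94). Tangency of A1 to both parallel lines with radius 6.2 puts R and M at P ± 6.2·n: R = (-2.72, 5.57), M = (2.72, -5.57). Equal radii place W and V the same way about A: W = A + 6.2·n = (15.6, 14.5), V = A − 6.2·n = (21.1, 3.37). Then |PW| = |W − P| = 21.3.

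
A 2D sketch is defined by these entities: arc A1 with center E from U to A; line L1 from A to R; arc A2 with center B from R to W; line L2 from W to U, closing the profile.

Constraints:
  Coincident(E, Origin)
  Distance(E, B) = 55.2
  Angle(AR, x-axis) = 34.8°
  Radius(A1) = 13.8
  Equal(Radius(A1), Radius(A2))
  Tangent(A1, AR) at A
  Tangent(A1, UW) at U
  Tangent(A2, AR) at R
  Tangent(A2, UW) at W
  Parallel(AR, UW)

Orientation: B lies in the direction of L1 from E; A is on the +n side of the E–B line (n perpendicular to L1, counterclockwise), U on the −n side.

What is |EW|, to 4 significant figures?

56.90

Tangency of A1 to both parallel lines with radius 13.8 puts A and U at E ± 13.8·n: A = (-7.876, 11.33), U = (7.876, -11.33). Equal radii place R and W the same way about B: R = B + 13.8·n = (37.45, 42.84), W = B − 13.8·n = (53.20, 20.17). Then |EW| = |W − E| = 56.90.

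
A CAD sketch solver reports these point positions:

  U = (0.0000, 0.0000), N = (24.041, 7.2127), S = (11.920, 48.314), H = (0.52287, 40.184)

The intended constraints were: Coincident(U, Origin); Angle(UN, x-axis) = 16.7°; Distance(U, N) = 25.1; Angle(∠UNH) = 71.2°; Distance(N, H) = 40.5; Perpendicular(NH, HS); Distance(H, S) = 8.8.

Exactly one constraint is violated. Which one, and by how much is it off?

Distance(H, S) = 8.8 — off by 5.20.

U = (0.00, 0.00) ✓; UN at 16.70° ✓; |UN| = 25.10 ✓; ∠UNH = 71.20° ✓; |NH| = 40.50 ✓; ∠(NH, HS) = 90.00° ✓; |HS| = 14.00 ✗.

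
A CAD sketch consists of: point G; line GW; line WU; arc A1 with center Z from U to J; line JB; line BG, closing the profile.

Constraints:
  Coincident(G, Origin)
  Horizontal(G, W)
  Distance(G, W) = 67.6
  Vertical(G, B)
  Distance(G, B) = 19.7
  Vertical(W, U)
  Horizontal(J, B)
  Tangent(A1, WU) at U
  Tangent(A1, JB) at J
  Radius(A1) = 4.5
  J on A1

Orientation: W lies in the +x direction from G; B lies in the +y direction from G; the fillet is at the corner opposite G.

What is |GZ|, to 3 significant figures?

64.9

G is at the origin; G and W share the same y with |GW| = 67.6 and W on the +x side, so W = (67.6, 0.00). GB is vertical with |GB| = 19.7 and B on the +y side, so B = (0.00, 19.7). The virtual corner opposite G is at (67.6, 19.7). A1 meets WU tangentially, so ZU is at right angles to WU and the tangent condition forces ZJ to be normal to JB, with radius 4.5, so the center Z sits 4.5 in from both sides at Z = (63.1, 15.2). Then |GZ| = |Z − G| = 64.9.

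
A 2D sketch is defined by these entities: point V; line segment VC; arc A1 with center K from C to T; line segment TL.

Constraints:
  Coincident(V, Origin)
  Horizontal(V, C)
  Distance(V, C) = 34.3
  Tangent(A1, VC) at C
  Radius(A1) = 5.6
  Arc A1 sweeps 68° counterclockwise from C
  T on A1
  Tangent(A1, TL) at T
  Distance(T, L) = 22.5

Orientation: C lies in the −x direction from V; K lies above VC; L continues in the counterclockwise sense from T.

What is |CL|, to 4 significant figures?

27.91

V is at the origin; V and C share the same y with |VC| = 34.3 and C on the −x side, so C = (-34.30, 0.000). A1 meets VC tangentially, so KC is at right angles to VC, so K = C + (0, 5.6) = (-34.30, 5.600). On A1, C sits at bearing -90° from K; a 68° counterclockwise sweep puts T at bearing -22°, so T = K + 5.6·(cos -22°, sin -22°) = (-29.11, 3.502). Since A1 is tangent to TL there, KT ⟂ TL, so TL runs along (−sin -22°, cos -22°); with |TL| = 22.5, L = (-20.68, 24.36). Then |CL| = |L − C| = 27.91.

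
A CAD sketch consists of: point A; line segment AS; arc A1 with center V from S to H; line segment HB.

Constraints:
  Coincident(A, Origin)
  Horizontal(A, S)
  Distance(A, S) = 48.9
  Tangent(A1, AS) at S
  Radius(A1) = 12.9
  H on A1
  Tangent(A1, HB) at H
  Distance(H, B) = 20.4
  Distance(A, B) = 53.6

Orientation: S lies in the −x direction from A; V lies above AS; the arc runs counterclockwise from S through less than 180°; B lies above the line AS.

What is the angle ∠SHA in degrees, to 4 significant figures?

106.3°

A is at the origin; AS is horizontal with |AS| = 48.9 and S on the −x side, so S = (-48.90, 0.000). Tangency of A1 to AS means the radius VS is perpendicular to AS, so V = S + (0, 12.9) = (-48.90, 12.90). Since VH ⟂ HB (tangency), |VB| = √(12.9² + 20.4²) = 24.14 regardless of where H sits on A1. So B lies on both circle(A, 53.6) and circle(V, 24.14); the above-AS intersection is B = (-40.23, 35.42). H is the foot of the tangent from B: H = (-36.25, 15.42).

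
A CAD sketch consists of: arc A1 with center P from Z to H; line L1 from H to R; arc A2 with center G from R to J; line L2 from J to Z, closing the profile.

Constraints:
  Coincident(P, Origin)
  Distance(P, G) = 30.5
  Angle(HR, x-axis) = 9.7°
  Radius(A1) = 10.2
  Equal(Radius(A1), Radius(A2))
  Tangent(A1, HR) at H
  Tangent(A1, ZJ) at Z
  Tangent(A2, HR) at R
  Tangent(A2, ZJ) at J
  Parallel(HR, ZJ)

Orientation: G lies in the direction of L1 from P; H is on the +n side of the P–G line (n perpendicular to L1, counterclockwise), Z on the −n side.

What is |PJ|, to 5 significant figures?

32.160

The slot axis is L1's direction at 9.7°, so u = (cos 9.7°, sin 9.7°) = (0.98570, 0.16849) and n = (−sin 9.7°, cos 9.7°) = (-0.16849, 0.98570). P is at the origin and G lies 30.5 along u from P, so G = 30.5·u = (30.064, 5.1389). Tangency of A1 to both parallel lines with radius 10.2 puts H and Z at P ± 10.2·n: H = (-1.7186, 10.054), Z = (1.7186, -10.054). Equal radii place R and J the same way about G: R = G + 10.2·n = (28.345, 15.193), J = G − 10.2·n = (31.783, -4.9152). Then |PJ| = |J − P| = 32.160.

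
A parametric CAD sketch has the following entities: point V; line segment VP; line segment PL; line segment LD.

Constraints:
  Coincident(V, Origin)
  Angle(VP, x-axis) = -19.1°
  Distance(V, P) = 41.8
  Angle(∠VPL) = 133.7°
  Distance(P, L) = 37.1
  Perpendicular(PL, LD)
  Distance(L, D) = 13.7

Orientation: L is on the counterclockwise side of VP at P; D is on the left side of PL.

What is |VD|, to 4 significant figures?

68.02

∠VPL = 133.7°, so PL runs at -19.1° + (180° − 133.7°) = 27.20° from the x-axis; with |PL| = 37.1, L = P + 37.1·(cos 27.20°, sin 27.20°) = (72.50, 3.281). PL ⟂ LD; with |LD| = 13.7 on the left of PL, D = L + 13.7·(-0.4571, 0.8894) = (66.23, 15.47). Then |VD| = |D − V| = 68.02.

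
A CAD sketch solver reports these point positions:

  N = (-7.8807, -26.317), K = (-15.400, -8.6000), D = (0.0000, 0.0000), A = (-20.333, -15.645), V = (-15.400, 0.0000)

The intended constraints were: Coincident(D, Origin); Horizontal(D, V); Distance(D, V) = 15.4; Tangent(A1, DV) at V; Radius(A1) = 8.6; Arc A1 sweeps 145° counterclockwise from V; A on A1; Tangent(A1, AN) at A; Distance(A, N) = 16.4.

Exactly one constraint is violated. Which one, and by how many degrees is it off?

Tangent(A1, AN) at A — off by 5.60°.

D = (0.00, 0.00) ✓; D.y = 0.00, V.y = 0.00 ✓; |DV| = 15.40 ✓; ∠(KV, VD) = 90.00° ✓; |KV| = 8.600 ✓; bearing(K→A) − bearing(K→V) = 145.0° ✓; |KA| = 8.600 ✓; ∠(KA, AN) = 95.60° ✗; |AN| = 16.40 ✓.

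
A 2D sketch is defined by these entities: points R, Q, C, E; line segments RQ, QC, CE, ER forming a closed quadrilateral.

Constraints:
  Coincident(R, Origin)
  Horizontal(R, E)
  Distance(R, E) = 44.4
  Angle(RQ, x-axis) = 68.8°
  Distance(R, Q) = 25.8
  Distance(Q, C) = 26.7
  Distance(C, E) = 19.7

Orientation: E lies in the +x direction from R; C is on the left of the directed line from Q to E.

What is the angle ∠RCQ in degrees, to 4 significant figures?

40.73°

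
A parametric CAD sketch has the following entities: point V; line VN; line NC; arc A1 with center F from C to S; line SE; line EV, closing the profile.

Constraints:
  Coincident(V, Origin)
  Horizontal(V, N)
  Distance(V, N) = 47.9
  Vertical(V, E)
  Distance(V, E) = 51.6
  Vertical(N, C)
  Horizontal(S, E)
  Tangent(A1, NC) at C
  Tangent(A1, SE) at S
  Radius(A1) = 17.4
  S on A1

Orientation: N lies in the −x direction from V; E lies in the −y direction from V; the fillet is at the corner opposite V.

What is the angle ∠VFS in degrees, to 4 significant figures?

138.3°

V is at the origin; VN is horizontal with |VN| = 47.9 and N on the −x side, so N = (-47.90, 0.000). VE is vertical with |VE| = 51.6 and E on the −y side, so E = (0.000, -51.60). The virtual corner opposite V is at (-47.90, -51.60). Since A1 is tangent to NC there, FC ⟂ NC and tangency of A1 to SE means the radius FS is perpendicular to SE, with radius 17.4, so the center F sits 17.4 in from both sides at F = (-30.50, -34.20). That places the tangent points at C = (-47.90, -34.20) on NC and S = (-30.50, -51.60) on SE. Then cos ∠VFS = FV·FS / (|FV||FS|), giving 138.3°.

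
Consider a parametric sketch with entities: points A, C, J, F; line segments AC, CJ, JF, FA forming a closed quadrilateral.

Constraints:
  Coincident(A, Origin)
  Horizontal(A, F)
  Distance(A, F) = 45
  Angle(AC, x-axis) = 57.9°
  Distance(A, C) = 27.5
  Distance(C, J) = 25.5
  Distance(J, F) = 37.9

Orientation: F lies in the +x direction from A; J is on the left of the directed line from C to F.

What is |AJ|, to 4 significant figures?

51.67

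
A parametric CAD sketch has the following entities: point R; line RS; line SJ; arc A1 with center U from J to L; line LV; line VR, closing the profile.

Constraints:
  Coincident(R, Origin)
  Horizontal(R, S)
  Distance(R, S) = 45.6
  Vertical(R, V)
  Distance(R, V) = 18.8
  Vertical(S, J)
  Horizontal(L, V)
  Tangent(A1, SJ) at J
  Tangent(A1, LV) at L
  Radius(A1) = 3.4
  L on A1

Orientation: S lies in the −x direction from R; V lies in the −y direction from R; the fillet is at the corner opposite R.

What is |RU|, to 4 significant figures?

44.92

R and V share the same x with |RV| = 18.8 and V on the −y side, so V = (0.000, -18.80). The virtual corner opposite R is at (-45.60, -18.80). Tangency of A1 to SJ means the radius UJ is perpendicular to SJ and since A1 is tangent to LV there, UL ⟂ LV, with radius 3.4, so the center U sits 3.4 in from both sides at U = (-42.20, -15.40). Then |RU| = |U − R| = 44.92.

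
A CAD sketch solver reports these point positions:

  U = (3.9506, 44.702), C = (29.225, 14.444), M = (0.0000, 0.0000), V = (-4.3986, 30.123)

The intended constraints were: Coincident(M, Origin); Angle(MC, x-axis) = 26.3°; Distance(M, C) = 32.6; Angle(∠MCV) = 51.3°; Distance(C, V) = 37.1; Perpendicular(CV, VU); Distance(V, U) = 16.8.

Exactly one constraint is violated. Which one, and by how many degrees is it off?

Perpendicular(CV, VU) — off by 4.80°.

M = (0.00, 0.00) ✓; MC at 26.30° ✓; |MC| = 32.60 ✓; ∠MCV = 51.30° ✓; |CV| = 37.10 ✓; ∠(CV, VU) = 94.80° ✗; |VU| = 16.80 ✓.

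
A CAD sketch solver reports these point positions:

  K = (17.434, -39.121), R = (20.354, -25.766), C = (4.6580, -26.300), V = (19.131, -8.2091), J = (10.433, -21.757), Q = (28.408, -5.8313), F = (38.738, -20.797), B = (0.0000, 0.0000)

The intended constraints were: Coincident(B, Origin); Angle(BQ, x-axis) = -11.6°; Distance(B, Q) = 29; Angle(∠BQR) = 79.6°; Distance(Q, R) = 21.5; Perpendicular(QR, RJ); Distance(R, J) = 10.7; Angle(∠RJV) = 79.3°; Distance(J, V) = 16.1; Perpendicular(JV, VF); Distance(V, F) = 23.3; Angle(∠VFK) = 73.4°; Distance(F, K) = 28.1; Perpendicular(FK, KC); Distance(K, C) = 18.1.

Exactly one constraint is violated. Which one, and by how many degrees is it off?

Perpendicular(FK, KC) — off by 4.20°.

B = (0.00, 0.00) ✓; BQ at -11.60° ✓; |BQ| = 29.00 ✓; ∠BQR = 79.60° ✓; |QR| = 21.50 ✓; ∠(QR, RJ) = 90.00° ✓; |RJ| = 10.70 ✓; ∠RJV = 79.30° ✓; |JV| = 16.10 ✓; ∠(JV, VF) = 90.00° ✓; |VF| = 23.30 ✓; ∠VFK = 73.40° ✓; |FK| = 28.10 ✓; ∠(FK, KC) = 85.80° ✗; |KC| = 18.10 ✓.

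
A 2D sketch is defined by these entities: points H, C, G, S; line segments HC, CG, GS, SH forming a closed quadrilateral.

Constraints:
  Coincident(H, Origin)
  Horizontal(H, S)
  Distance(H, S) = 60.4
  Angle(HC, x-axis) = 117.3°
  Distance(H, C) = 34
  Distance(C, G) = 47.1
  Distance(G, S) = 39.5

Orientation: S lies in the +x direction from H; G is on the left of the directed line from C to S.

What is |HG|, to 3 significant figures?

41.3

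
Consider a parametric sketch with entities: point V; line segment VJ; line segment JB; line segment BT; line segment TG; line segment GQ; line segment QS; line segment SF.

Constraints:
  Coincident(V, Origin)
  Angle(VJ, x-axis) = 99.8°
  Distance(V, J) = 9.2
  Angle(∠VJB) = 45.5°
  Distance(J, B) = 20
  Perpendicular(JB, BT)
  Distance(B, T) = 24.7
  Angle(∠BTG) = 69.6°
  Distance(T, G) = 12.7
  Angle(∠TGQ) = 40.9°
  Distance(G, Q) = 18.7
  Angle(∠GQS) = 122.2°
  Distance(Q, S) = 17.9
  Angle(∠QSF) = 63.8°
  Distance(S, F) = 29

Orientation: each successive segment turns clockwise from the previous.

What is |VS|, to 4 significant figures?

37.95

V is at the origin; VJ runs at 99.8° with length 9.2, so J = (-1.566, 9.066). ∠VJB = 45.5° gives JB at -34.70° from the x-axis; with |JB| = 20.0, B = (14.88, -2.320). JB ⟂ BT, so BT runs at -124.7°; with |BT| = 24.7, T = (0.8157, -22.63). ∠BTG = 69.6° gives TG at 124.9° from the x-axis; with |TG| = 12.7, G = (-6.451, -12.21). ∠TGQ = 40.9° gives GQ at -14.20° from the x-axis; with |GQ| = 18.7, Q = (11.68, -16.80). ∠GQS = 122.2° gives QS at -72.00° from the x-axis; with |QS| = 17.9, S = (17.21, -33.82). Then |VS| = |S − V| = 37.95.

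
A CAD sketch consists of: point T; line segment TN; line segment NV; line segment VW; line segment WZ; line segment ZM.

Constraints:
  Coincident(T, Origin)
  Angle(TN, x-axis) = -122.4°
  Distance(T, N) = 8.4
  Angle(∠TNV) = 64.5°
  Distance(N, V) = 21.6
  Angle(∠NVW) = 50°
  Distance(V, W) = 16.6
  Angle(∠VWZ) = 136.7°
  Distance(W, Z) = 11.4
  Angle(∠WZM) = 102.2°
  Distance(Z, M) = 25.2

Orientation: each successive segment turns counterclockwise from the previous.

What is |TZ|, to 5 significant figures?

7.6067

T is at the origin; TN runs at -122.4° with length 8.4, so N = (-4.5009, -7.0924). ∠TNV = 64.5° gives NV at -6.9000° from the x-axis; with |NV| = 21.6, V = (16.943, -9.6873). ∠NVW = 50.0° gives VW at 123.10° from the x-axis; with |VW| = 16.6, W = (7.8773, 4.2188). ∠VWZ = 136.7° gives WZ at 166.40° from the x-axis; with |WZ| = 11.4, Z = (-3.2030, 6.8994). Then |TZ| = |Z − T| = 7.6067.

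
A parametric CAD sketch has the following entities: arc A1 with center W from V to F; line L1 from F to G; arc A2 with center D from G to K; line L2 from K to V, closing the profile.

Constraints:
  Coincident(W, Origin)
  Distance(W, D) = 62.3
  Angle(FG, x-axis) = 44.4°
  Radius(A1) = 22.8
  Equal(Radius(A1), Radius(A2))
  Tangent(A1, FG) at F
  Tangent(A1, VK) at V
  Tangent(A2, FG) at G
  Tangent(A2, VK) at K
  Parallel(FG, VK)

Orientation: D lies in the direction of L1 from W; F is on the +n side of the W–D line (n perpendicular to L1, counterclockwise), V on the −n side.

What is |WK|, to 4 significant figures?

66.34

The slot axis is L1's direction at 44.4°, so u = (cos 44.4°, sin 44.4°) = (0.7145, 0.6997) and n = (−sin 44.4°, cos 44.4°) = (-0.6997, 0.7145). W is at the origin and D lies 62.3 along u from W, so D = 62.3·u = (44.51, 43.59). Tangency of A1 to both parallel lines with radius 22.8 puts F and V at W ± 22.8·n: F = (-15.95, 16.29), V = (15.95, -16.29). Equal radii place G and K the same way about D: G = D + 22.8·n = (28.56, 59.88), K = D − 22.8·n = (60.46, 27.30). Then |WK| = |K − W| = 66.34.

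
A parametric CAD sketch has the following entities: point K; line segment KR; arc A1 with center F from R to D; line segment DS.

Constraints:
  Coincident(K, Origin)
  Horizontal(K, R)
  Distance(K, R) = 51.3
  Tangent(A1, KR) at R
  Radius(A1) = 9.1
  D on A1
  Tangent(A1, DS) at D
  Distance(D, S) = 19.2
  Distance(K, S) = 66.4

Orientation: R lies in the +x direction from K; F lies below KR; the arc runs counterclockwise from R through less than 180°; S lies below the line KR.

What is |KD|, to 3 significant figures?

48.1

Checks: |KR| = 51.30 ✓; |FD| = 9.100 ✓; ∠(FD, DS) = 90.00° ✓; |DS| = 19.20 ✓; |KS| = 66.40 ✓.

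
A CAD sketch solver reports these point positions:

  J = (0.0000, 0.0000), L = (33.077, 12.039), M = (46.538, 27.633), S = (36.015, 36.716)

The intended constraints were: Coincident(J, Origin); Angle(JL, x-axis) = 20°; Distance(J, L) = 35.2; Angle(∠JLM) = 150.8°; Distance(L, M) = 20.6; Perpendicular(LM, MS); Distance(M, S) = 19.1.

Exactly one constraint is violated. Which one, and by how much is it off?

Distance(M, S) = 19.1 — off by 5.20.

J = (0.00, 0.00) ✓; JL at 20.00° ✓; |JL| = 35.20 ✓; ∠JLM = 150.8° ✓; |LM| = 20.60 ✓; ∠(LM, MS) = 90.00° ✓; |MS| = 13.90 ✗.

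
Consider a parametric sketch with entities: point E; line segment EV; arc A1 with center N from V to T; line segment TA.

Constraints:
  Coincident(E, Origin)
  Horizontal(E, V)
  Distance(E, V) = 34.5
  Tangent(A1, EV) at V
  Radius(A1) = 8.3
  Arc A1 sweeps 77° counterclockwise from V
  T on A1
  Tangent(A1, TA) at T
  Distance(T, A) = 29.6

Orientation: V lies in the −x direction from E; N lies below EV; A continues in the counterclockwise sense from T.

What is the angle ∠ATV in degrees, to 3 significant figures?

142°

On A1, V sits at bearing 90° from N; a 77° counterclockwise sweep puts T at bearing 167°, so T = N + 8.3·(cos 167°, sin 167°) = (-42.6, -6.43). A1 meets TA tangentially, so NT is at right angles to TA, so TA runs along (−sin 167°, cos 167°); with |TA| = 29.6, A = (-49.2, -35.3). Then cos ∠ATV = TA·TV / (|TA||TV|), giving 142°.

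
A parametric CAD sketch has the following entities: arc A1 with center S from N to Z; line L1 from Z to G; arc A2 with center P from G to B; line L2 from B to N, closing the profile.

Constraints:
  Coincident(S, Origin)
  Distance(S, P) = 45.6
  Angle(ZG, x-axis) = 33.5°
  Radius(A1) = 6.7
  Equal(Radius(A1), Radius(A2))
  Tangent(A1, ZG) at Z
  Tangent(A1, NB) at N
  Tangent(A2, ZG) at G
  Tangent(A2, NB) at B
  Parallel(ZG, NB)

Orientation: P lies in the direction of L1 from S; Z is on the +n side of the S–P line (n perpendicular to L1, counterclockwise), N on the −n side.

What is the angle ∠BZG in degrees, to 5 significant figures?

16.376°

The slot axis is L1's direction at 33.5°, so u = (cos 33.5°, sin 33.5°) = (0.83389, 0.55194) and n = (−sin 33.5°, cos 33.5°) = (-0.55194, 0.83389). S is at the origin and P lies 45.6 along u from S, so P = 45.6·u = (38.025, 25.168). Tangency of A1 to both parallel lines with radius 6.7 puts Z and N at S ± 6.7·n: Z = (-3.6980, 5.5870), N = (3.6980, -5.5870). Equal radii place G and B the same way about P: G = P + 6.7·n = (34.327, 30.755), B = P − 6.7·n = (41.723, 19.581). Then cos ∠BZG = ZB·ZG / (|ZB||ZG|), giving 16.376°.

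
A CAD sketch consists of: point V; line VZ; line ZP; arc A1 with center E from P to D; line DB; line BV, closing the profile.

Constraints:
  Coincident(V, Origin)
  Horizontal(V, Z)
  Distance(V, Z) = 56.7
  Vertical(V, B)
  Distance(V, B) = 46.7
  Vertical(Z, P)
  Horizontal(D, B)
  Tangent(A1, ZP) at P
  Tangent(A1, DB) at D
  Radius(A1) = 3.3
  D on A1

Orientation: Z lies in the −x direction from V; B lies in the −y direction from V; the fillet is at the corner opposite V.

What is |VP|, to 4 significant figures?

71.40

V is at the origin; VZ is horizontal with |VZ| = 56.7 and Z on the −x side, so Z = (-56.70, 0.000). V and B share the same x with |VB| = 46.7 and B on the −y side, so B = (0.000, -46.70). The virtual corner opposite V is at (-56.70, -46.70). The tangent condition forces EP to be normal to ZP and A1 meets DB tangentially, so ED is at right angles to DB, with radius 3.3, so the center E sits 3.3 in from both sides at E = (-53.40, -43.40). That places the tangent points at P = (-56.70, -43.40) on ZP and D = (-53.40, -46.70) on DB. Then |VP| = |P − V| = 71.40.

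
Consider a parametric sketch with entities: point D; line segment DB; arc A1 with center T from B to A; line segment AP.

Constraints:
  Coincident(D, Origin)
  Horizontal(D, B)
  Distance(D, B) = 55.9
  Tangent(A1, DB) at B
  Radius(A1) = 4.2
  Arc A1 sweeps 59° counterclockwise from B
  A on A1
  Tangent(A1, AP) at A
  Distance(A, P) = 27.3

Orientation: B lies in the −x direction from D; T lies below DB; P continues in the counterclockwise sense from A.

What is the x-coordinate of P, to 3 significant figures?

-73.6

D is at the origin; DB is horizontal with |DB| = 55.9 and B on the −x side, so B = (-55.9, 0.00). A1 meets DB tangentially, so TB is at right angles to DB, so T = B + (0, -4.2) = (-55.9, -4.20). On A1, B sits at bearing 90° from T; a 59° counterclockwise sweep puts A at bearing 149°, so A = T + 4.2·(cos 149°, sin 149°) = (-59.5, -2.04). Since A1 is tangent to AP there, TA ⟂ AP, so AP runs along (−sin 149°, cos 149°); with |AP| = 27.3, P = (-73.6, -25.4). So P.x = -73.6.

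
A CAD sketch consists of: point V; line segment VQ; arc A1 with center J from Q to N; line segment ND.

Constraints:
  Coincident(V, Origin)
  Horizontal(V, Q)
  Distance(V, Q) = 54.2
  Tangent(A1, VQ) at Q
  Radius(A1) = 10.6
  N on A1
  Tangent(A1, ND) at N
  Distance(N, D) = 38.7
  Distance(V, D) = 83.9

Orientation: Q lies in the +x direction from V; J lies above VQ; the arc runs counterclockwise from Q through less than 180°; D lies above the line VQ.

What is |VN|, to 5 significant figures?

65.430

Checks: |VQ| = 54.20 ✓; |JN| = 10.60 ✓; ∠(JN, ND) = 90.00° ✓; |ND| = 38.70 ✓; |VD| = 83.90 ✓.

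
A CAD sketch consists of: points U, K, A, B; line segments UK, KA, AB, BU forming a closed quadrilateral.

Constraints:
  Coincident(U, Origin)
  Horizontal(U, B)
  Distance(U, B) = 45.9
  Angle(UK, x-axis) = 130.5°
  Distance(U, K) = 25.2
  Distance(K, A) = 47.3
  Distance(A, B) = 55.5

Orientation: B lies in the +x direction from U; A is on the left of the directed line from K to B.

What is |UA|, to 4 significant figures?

53.16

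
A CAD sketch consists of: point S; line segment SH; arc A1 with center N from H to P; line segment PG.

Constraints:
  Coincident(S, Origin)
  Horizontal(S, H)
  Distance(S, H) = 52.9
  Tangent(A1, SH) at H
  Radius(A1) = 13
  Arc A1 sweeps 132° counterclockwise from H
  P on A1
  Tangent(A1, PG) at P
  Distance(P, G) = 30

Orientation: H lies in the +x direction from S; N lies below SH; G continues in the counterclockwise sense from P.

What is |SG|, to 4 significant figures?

77.10

S is at the origin; SH is horizontal with |SH| = 52.9 and H on the +x side, so H = (52.90, 0.000). The tangent condition forces NH to be normal to SH, so N = H + (0, -13) = (52.90, -13.00). On A1, H sits at bearing 90° from N; a 132° counterclockwise sweep puts P at bearing 222°, so P = N + 13.0·(cos 222°, sin 222°) = (43.24, -21.70). Since A1 is tangent to PG there, NP ⟂ PG, so PG runs along (−sin 222°, cos 222°); with |PG| = 30.0, G = (63.31, -43.99). Then |SG| = |G − S| = 77.10.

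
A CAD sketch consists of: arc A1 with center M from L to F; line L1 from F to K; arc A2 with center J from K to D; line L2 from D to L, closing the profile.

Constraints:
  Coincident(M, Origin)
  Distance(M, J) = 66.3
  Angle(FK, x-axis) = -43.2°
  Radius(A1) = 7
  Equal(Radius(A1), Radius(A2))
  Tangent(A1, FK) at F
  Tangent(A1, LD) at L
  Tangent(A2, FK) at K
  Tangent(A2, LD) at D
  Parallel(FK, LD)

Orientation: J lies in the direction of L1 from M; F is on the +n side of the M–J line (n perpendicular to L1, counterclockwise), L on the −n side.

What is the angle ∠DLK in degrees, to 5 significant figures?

11.923°

The slot axis is L1's direction at -43.2°, so u = (cos -43.2°, sin -43.2°) = (0.72897, -0.68455) and n = (−sin -43.2°, cos -43.2°) = (0.68455, 0.72897). M is at the origin and J lies 66.3 along u from M, so J = 66.3·u = (48.331, -45.385). Tangency of A1 to both parallel lines with radius 7.0 puts F and L at M ± 7.0·n: F = (4.7918, 5.1028), L = (-4.7918, -5.1028). Equal radii place K and D the same way about J: K = J + 7.0·n = (53.122, -40.283), D = J − 7.0·n = (43.539, -50.488). Then cos ∠DLK = LD·LK / (|LD||LK|), giving 11.923°.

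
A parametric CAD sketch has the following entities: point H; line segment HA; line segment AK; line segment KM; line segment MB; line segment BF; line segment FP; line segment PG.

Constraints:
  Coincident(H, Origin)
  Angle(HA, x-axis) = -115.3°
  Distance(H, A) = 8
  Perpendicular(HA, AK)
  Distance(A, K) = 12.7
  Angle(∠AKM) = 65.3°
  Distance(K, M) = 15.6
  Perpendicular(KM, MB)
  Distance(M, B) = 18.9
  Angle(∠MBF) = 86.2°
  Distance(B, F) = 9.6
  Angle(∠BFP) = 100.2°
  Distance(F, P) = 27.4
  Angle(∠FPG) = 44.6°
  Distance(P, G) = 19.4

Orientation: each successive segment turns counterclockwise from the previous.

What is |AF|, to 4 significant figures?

6.764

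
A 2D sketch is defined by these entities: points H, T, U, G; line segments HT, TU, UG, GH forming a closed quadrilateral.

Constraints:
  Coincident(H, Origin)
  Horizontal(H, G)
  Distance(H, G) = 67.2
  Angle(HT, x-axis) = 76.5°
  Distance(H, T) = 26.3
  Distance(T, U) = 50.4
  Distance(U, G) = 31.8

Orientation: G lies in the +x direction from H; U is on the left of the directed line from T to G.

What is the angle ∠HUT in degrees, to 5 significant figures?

23.027°

Checks: |TU| = 50.40 ✓; |UG| = 31.80 ✓.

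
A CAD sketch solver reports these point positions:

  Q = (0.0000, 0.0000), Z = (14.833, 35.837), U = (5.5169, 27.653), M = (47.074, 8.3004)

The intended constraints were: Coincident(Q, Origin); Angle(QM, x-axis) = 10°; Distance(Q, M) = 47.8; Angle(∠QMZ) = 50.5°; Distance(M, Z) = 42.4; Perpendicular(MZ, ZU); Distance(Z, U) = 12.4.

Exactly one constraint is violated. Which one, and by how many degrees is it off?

Perpendicular(MZ, ZU) — off by 8.20°.

Q = (0.00, 0.00) ✓; QM at 10.00° ✓; |QM| = 47.80 ✓; ∠QMZ = 50.50° ✓; |MZ| = 42.40 ✓; ∠(MZ, ZU) = 81.80° ✗; |ZU| = 12.40 ✓.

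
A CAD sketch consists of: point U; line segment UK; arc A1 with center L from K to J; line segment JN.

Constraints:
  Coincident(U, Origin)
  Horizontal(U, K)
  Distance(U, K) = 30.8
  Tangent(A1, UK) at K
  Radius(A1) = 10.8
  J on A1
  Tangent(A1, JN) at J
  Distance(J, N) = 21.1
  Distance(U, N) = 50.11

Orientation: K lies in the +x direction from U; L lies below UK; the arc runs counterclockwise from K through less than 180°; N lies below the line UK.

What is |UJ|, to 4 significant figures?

29.16

Checks: |LJ| = 10.80 ✓; ∠(LJ, JN) = 90.00° ✓; |JN| = 21.10 ✓; |UN| = 50.11 ✓.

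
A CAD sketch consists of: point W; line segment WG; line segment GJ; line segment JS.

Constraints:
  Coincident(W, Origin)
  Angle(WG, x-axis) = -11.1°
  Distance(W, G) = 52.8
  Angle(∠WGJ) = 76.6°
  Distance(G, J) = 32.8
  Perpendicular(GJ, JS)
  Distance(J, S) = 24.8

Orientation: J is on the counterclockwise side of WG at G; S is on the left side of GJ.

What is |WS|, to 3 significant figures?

33.6

W is at the origin; WG runs at -11.1° with length 52.8, so G = 52.8·(cos -11.1°, sin -11.1°) = (51.8, -10.2). ∠WGJ = 76.6°, so GJ runs at -11.1° + (180° − 76.6°) = 92.3° from the x-axis; with |GJ| = 32.8, J = G + 32.8·(cos 92.3°, sin 92.3°) = (50.5, 22.6). The perpendicularity gives JS at right angles to GJ; with |JS| = 24.8 on the left of GJ, S = J + 24.8·(-0.999, -0.0401) = (25.7, 21.6). Then |WS| = |S − W| = 33.6.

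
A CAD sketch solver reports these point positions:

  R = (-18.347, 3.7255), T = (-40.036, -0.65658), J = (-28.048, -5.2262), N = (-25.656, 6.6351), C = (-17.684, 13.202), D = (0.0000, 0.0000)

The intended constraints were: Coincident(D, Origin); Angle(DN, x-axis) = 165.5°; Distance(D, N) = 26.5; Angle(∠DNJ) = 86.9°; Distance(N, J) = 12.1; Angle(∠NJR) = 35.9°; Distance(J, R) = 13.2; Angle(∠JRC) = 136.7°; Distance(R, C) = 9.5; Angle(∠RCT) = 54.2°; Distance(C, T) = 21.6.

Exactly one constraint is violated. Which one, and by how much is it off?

Distance(C, T) = 21.6 — off by 4.70.

D = (0.00, 0.00) ✓; DN at 165.5° ✓; |DN| = 26.50 ✓; ∠DNJ = 86.90° ✓; |NJ| = 12.10 ✓; ∠NJR = 35.90° ✓; |JR| = 13.20 ✓; ∠JRC = 136.7° ✓; |RC| = 9.500 ✓; ∠RCT = 54.20° ✓; |CT| = 26.30 ✗.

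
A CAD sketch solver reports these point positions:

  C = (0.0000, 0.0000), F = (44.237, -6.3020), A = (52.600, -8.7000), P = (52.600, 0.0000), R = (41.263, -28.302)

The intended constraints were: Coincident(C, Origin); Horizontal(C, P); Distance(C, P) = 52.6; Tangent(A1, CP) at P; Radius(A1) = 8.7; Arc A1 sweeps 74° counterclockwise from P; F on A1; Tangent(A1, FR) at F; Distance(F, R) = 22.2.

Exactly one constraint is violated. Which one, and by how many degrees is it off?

Tangent(A1, FR) at F — off by 8.30°.

C = (0.00, 0.00) ✓; C.y = 0.00, P.y = 0.00 ✓; |CP| = 52.60 ✓; ∠(AP, PC) = 90.00° ✓; |AP| = 8.700 ✓; bearing(A→F) − bearing(A→P) = 74.00° ✓; |AF| = 8.700 ✓; ∠(AF, FR) = 81.70° ✗; |FR| = 22.20 ✓.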